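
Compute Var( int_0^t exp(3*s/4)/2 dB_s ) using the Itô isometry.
Var = exp(3*t/2)/6 - 1/6

The Itô integral of a deterministic integrand f(s) has mean 0 because each increment f(s) * (B_{s+ds} - B_s) has mean 0. By the Itô isometry:
  Var( int_0^t f(s) dB_s ) = E[ (int_0^t f(s) dB_s)^2 ] = int_0^t f(s)^2 ds.
Here f(s) = exp(3*s/4)/2, so f(s)^2 = exp(3*s/2)/4. Integrate:
  int_0^t (exp(3*s/2)/4) ds = exp(3*t/2)/6 - 1/6.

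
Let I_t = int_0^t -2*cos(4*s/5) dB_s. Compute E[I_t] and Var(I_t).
E[I_t] = 0; Var(I_t) = 2*t + 5*sin(4*t/5)*cos(4*t/5)/2

The Itô integral of a deterministic integrand f(s) has mean 0 because each increment f(s) * (B_{s+ds} - B_s) has mean 0. By the Itô isometry:
  Var( int_0^t f(s) dB_s ) = E[ (int_0^t f(s) dB_s)^2 ] = int_0^t f(s)^2 ds.
Here f(s) = -2*cos(4*s/5), so f(s)^2 = 4*cos(4*s/5)^2. Integrate:
  int_0^t (4*cos(4*s/5)^2) ds = 2*t + 5*sin(4*t/5)*cos(4*t/5)/2.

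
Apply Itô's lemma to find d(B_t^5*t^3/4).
d(B_t^5*t^3/4) = (B_t^3*t^2*(3*B_t^2 + 10*t)/4) dt + (5*B_t^4*t^3/4) dB_t

Itô's formula for f(t, x): d f(t, B_t) = (f_t + (1/2) f_xx) dt + f_x dB_t. Compute partials of f(t, x) = t^3*x^5/4:
  f_t(t,x)  = 3*t^2*x^5/4
  f_x(t,x)  = 5*t^3*x^4/4
  f_xx(t,x) = 5*t^3*x^3
Assemble drift = f_t + (1/2) f_xx = t^2*x^3*(10*t + 3*x^2)/4 and diffusion = f_x = 5*t^3*x^4/4. Substituting x = B_t:
  d(B_t^5*t^3/4) = (B_t^3*t^2*(3*B_t^2 + 10*t)/4) dt + (5*B_t^4*t^3/4) dB_t.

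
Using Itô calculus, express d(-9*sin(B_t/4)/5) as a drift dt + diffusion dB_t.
d(-9*sin(B_t/4)/5) = (9*sin(B_t/4)/160) dt + (-9*cos(B_t/4)/20) dB_t

Itô's formula for f(B_t) gives d f(B_t) = f'(B_t) dB_t + (1/2) f''(B_t) dt. Compute derivatives of f(x) = -9*sin(x/4)/5:
  f'(x)  = -9*cos(x/4)/20
  f''(x) = 9*sin(x/4)/80
Substitute x = B_t and multiply the f'' term by 1/2:
  drift     = (1/2) * (9*sin(x/4)/80) evaluated at B_t = 9*sin(B_t/4)/160
  diffusion = (-9*cos(x/4)/20) evaluated at B_t = -9*cos(B_t/4)/20
Therefore d(-9*sin(B_t/4)/5) = (9*sin(B_t/4)/160) dt + (-9*cos(B_t/4)/20) dB_t.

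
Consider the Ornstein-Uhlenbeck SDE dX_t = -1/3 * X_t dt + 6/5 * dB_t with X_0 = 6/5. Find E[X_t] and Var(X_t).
E[X_t] = 6*exp(-t/3)/5; Var(X_t) = 54/25 - 54*exp(-2*t/3)/25

The OU SDE dX = -theta X dt + sigma dB admits the integrating factor exp(theta t): d(exp(theta t) X_t) = sigma exp(theta t) dB_t. Integrating from 0 to t:
  X_t = x_0 * exp(-theta t) + sigma * int_0^t exp(-theta (t-s)) dB_s.
The Itô integral has mean 0 and (by the Itô isometry) variance sigma^2 * int_0^t exp(-2 theta (t - s)) ds = sigma^2 * (1 - exp(-2 theta t)) / (2 theta).
With theta = 1/3, sigma = 6/5, x_0 = 6/5:
  E[X_t] = 6/5 * exp(-1/3 t) = 6*exp(-t/3)/5
  Var(X_t) = (6/5)^2 * (1 - exp(-2*1/3 t)) / (2 * 1/3) = 54/25 - 54*exp(-2*t/3)/25.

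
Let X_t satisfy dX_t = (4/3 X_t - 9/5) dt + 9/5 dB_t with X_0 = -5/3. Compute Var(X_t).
Var(X_t) = 243*exp(8*t/3)/200 - 243/200

The variance V(t) = Var(X_t) satisfies V'(t) = 2 a V(t) + c^2 with V(0) = 0 (drift coefficient is linear in X, diffusion is constant). With a = 4/3, c = 9/5, the solution is
  V(t) = (c^2 / (2 a)) * (exp(2 a t) - 1)
       = ((9/5)^2 / (2*(4/3))) * (exp((8/3) t) - 1)
       = 243*exp(8*t/3)/200 - 243/200.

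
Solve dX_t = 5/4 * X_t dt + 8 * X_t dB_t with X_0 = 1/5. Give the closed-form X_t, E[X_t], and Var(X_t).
X_t = 1/5 * exp((-123/4) t + (8) B_t); E[X_t] = exp(5*t/4)/5; Var(X_t) = (exp(64*t) - 1)*exp(5*t/2)/25

For GBM dX = mu X dt + sigma X dB with X_0 = x_0, apply Itô to Y = log X: dY = (mu - sigma^2/2) dt + sigma dB, so Y_t = log(x_0) + (mu - sigma^2/2) t + sigma B_t and hence X_t = x_0 * exp((mu - sigma^2/2) t + sigma B_t).
With mu = 5/4, sigma = 8, x_0 = 1/5, this gives:
  X_t = 1/5 * exp((-123/4) * t + (8) * B_t).
Since sigma*B_t ~ Normal(0, sigma^2 t), E[exp(sigma*B_t)] = exp(sigma^2 t / 2); so E[X_t] = x_0 * exp((mu - sigma^2/2) t) * exp(sigma^2 t / 2) = x_0 * exp(mu t) = exp(5*t/4)/5.
Var(X_t) = E[X_t^2] - (E[X_t])^2 = x_0^2 * exp(2 mu t) * (exp(sigma^2 t) - 1) = (exp(64*t) - 1)*exp(5*t/2)/25.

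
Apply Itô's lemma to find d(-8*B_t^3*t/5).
d(-8*B_t^3*t/5) = (8*B_t*(-B_t^2 - 3*t)/5) dt + (-24*B_t^2*t/5) dB_t

Itô's formula for f(t, x): d f(t, B_t) = (f_t + (1/2) f_xx) dt + f_x dB_t. Compute partials of f(t, x) = -8*t*x^3/5:
  f_t(t,x)  = -8*x^3/5
  f_x(t,x)  = -24*t*x^2/5
  f_xx(t,x) = -48*t*x/5
Assemble drift = f_t + (1/2) f_xx = 8*x*(-3*t - x^2)/5 and diffusion = f_x = -24*t*x^2/5. Substituting x = B_t:
  d(-8*B_t^3*t/5) = (8*B_t*(-B_t^2 - 3*t)/5) dt + (-24*B_t^2*t/5) dB_t.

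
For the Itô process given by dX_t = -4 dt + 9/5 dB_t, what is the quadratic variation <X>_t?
<X>_t = 81*t/25

For an Itô process dX_t = a(t) dt + b(t) dB_t, the quadratic variation is <X>_t = int_0^t b(s)^2 ds (the drift term does not contribute). Here b(s) = 9/5, so
  b(s)^2 = 81/25.
Integrating from 0 to t:
  <X>_t = int_0^t (81/25) ds = 81*t/25.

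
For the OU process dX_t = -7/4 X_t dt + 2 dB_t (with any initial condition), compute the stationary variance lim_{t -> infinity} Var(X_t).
lim Var(X_t) = 8/7

The OU SDE dX = -theta X dt + sigma dB admits the integrating factor exp(theta t): d(exp(theta t) X_t) = sigma exp(theta t) dB_t. Integrating from 0 to t gives X_t = x_0 * exp(-theta t) + sigma * int_0^t exp(-theta (t-s)) dB_s for any initial x_0. The Itô integral has variance (by the Itô isometry) sigma^2 * int_0^t exp(-2 theta (t - s)) ds = sigma^2 * (1 - exp(-2 theta t)) / (2 theta), independent of x_0.
With theta = 7/4, sigma = 2:
  Var(X_t) = (2)^2 * (1 - exp(-2*7/4 t)) / (2 * 7/4) = 8/7 - 8*exp(-7*t/2)/7.
As t -> infinity, exp(-2*7/4 t) -> 0, so the stationary variance is sigma^2 / (2 theta) = 8/7.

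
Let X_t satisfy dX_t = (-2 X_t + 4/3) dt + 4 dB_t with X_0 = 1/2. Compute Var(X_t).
Var(X_t) = 4 - 4*exp(-4*t)

The variance V(t) = Var(X_t) satisfies V'(t) = 2 a V(t) + c^2 with V(0) = 0 (drift coefficient is linear in X, diffusion is constant). With a = -2, c = 4, the solution is
  V(t) = (c^2 / (2 a)) * (exp(2 a t) - 1)
       = (4^2 / (2*(-2))) * (exp((-4) t) - 1)
       = 4 - 4*exp(-4*t).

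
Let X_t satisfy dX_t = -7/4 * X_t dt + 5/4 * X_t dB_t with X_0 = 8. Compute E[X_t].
E[X_t] = 8*exp(-7*t/4)

For GBM dX = mu X dt + sigma X dB with X_0 = x_0, apply Itô to Y = log X: dY = (mu - sigma^2/2) dt + sigma dB, so Y_t = log(x_0) + (mu - sigma^2/2) t + sigma B_t and hence X_t = x_0 * exp((mu - sigma^2/2) t + sigma B_t).
With mu = -7/4, sigma = 5/4, x_0 = 8, this gives:
  X_t = 8 * exp((-81/32) * t + (5/4) * B_t).
Since sigma*B_t ~ Normal(0, sigma^2 t), E[exp(sigma*B_t)] = exp(sigma^2 t / 2); so E[X_t] = x_0 * exp((mu - sigma^2/2) t) * exp(sigma^2 t / 2) = x_0 * exp(mu t) = 8*exp(-7*t/4).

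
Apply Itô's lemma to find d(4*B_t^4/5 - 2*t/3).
d(4*B_t^4/5 - 2*t/3) = (24*B_t^2/5 - 2/3) dt + (16*B_t^3/5) dB_t

Itô's formula for f(t, x): d f(t, B_t) = (f_t + (1/2) f_xx) dt + f_x dB_t. Compute partials of f(t, x) = -2*t/3 + 4*x^4/5:
  f_t(t,x)  = -2/3
  f_x(t,x)  = 16*x^3/5
  f_xx(t,x) = 48*x^2/5
Assemble drift = f_t + (1/2) f_xx = 24*x^2/5 - 2/3 and diffusion = f_x = 16*x^3/5. Substituting x = B_t:
  d(4*B_t^4/5 - 2*t/3) = (24*B_t^2/5 - 2/3) dt + (16*B_t^3/5) dB_t.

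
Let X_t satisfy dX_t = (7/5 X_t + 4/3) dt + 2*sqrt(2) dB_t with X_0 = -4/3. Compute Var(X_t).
Var(X_t) = 20*exp(14*t/5)/7 - 20/7

The variance V(t) = Var(X_t) satisfies V'(t) = 2 a V(t) + c^2 with V(0) = 0 (drift coefficient is linear in X, diffusion is constant). With a = 7/5, c = 2*sqrt(2), the solution is
  V(t) = (c^2 / (2 a)) * (exp(2 a t) - 1)
       = ((2*sqrt(2))^2 / (2*(7/5))) * (exp((14/5) t) - 1)
       = 20*exp(14*t/5)/7 - 20/7.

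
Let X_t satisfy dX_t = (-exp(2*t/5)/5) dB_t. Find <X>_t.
<X>_t = exp(4*t/5)/20 - 1/20

For an Itô process dX_t = a(t) dt + b(t) dB_t, the quadratic variation is <X>_t = int_0^t b(s)^2 ds (the drift term does not contribute). Here b(s) = -exp(2*s/5)/5, so
  b(s)^2 = exp(4*s/5)/25.
Integrating from 0 to t:
  <X>_t = int_0^t (exp(4*s/5)/25) ds = exp(4*t/5)/20 - 1/20.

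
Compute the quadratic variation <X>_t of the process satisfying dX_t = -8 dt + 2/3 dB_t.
<X>_t = 4*t/9

For an Itô process dX_t = a(t) dt + b(t) dB_t, the quadratic variation is <X>_t = int_0^t b(s)^2 ds (the drift term does not contribute). Here b(s) = 2/3, so
  b(s)^2 = 4/9.
Integrating from 0 to t:
  <X>_t = int_0^t (4/9) ds = 4*t/9.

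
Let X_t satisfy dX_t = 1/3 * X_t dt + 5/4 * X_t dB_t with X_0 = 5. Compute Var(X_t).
Var(X_t) = 25*(exp(25*t/16) - 1)*exp(2*t/3)

For GBM dX = mu X dt + sigma X dB with X_0 = x_0, apply Itô to Y = log X: dY = (mu - sigma^2/2) dt + sigma dB, so Y_t = log(x_0) + (mu - sigma^2/2) t + sigma B_t and hence X_t = x_0 * exp((mu - sigma^2/2) t + sigma B_t).
With mu = 1/3, sigma = 5/4, x_0 = 5, this gives:
  X_t = 5 * exp((-43/96) * t + (5/4) * B_t).
Since sigma*B_t ~ Normal(0, sigma^2 t), E[exp(sigma*B_t)] = exp(sigma^2 t / 2); so E[X_t] = x_0 * exp((mu - sigma^2/2) t) * exp(sigma^2 t / 2) = x_0 * exp(mu t) = 5*exp(t/3).
Var(X_t) = E[X_t^2] - (E[X_t])^2 = x_0^2 * exp(2 mu t) * (exp(sigma^2 t) - 1) = 25*(exp(25*t/16) - 1)*exp(2*t/3).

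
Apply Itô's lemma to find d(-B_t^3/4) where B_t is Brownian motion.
d(-B_t^3/4) = (-3*B_t/4) dt + (-3*B_t^2/4) dB_t

Itô's formula for f(B_t) gives d f(B_t) = f'(B_t) dB_t + (1/2) f''(B_t) dt. Compute derivatives of f(x) = -x^3/4:
  f'(x)  = -3*x^2/4
  f''(x) = -3*x/2
Substitute x = B_t and multiply the f'' term by 1/2:
  drift     = (1/2) * (-3*x/2) evaluated at B_t = -3*B_t/4
  diffusion = (-3*x^2/4) evaluated at B_t = -3*B_t^2/4
Therefore d(-B_t^3/4) = (-3*B_t/4) dt + (-3*B_t^2/4) dB_t.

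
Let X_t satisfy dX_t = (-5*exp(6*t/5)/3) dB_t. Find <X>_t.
<X>_t = 125*exp(12*t/5)/108 - 125/108

For an Itô process dX_t = a(t) dt + b(t) dB_t, the quadratic variation is <X>_t = int_0^t b(s)^2 ds (the drift term does not contribute). Here b(s) = -5*exp(6*s/5)/3, so
  b(s)^2 = 25*exp(12*s/5)/9.
Integrating from 0 to t:
  <X>_t = int_0^t (25*exp(12*s/5)/9) ds = 125*exp(12*t/5)/108 - 125/108.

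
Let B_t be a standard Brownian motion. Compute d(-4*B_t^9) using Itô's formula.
d(-4*B_t^9) = (-144*B_t^7) dt + (-36*B_t^8) dB_t

Itô's formula for f(B_t) gives d f(B_t) = f'(B_t) dB_t + (1/2) f''(B_t) dt. Compute derivatives of f(x) = -4*x^9:
  f'(x)  = -36*x^8
  f''(x) = -288*x^7
Substitute x = B_t and multiply the f'' term by 1/2:
  drift     = (1/2) * (-288*x^7) evaluated at B_t = -144*B_t^7
  diffusion = (-36*x^8) evaluated at B_t = -36*B_t^8
Therefore d(-4*B_t^9) = (-144*B_t^7) dt + (-36*B_t^8) dB_t.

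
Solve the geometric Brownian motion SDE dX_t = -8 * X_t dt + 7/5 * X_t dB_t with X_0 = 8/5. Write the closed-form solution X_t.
X_t = 8/5 * exp((-449/50) * t + (7/5) * B_t)

For GBM dX = mu X dt + sigma X dB with X_0 = x_0, apply Itô to Y = log X: dY = (mu - sigma^2/2) dt + sigma dB, so Y_t = log(x_0) + (mu - sigma^2/2) t + sigma B_t and hence X_t = x_0 * exp((mu - sigma^2/2) t + sigma B_t).
With mu = -8, sigma = 7/5, x_0 = 8/5, this gives:
  X_t = 8/5 * exp((-449/50) * t + (7/5) * B_t).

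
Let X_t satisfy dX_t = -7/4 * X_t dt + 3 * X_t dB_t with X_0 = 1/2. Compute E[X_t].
E[X_t] = exp(-7*t/4)/2

For GBM dX = mu X dt + sigma X dB with X_0 = x_0, apply Itô to Y = log X: dY = (mu - sigma^2/2) dt + sigma dB, so Y_t = log(x_0) + (mu - sigma^2/2) t + sigma B_t and hence X_t = x_0 * exp((mu - sigma^2/2) t + sigma B_t).
With mu = -7/4, sigma = 3, x_0 = 1/2, this gives:
  X_t = 1/2 * exp((-25/4) * t + (3) * B_t).
Since sigma*B_t ~ Normal(0, sigma^2 t), E[exp(sigma*B_t)] = exp(sigma^2 t / 2); so E[X_t] = x_0 * exp((mu - sigma^2/2) t) * exp(sigma^2 t / 2) = x_0 * exp(mu t) = exp(-7*t/4)/2.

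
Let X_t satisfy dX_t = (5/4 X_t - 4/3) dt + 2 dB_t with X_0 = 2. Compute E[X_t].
E[X_t] = 14*exp(5*t/4)/15 + 16/15

Taking expectations and using E[dB_t] = 0, the mean m(t) = E[X_t] satisfies the ODE m'(t) = a m(t) + b with m(0) = x_0. With a = 5/4, b = -4/3, x_0 = 2, the solution is
  m(t) = x_0 * exp(a t) + (b/a) * (exp(a t) - 1)
       = 2 * exp((5/4) t) + ((-4/3)/(5/4)) * (exp((5/4) t) - 1)
       = 14*exp(5*t/4)/15 + 16/15.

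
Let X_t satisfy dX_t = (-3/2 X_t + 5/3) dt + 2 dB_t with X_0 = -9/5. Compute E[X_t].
E[X_t] = 10/9 - 131*exp(-3*t/2)/45

Taking expectations and using E[dB_t] = 0, the mean m(t) = E[X_t] satisfies the ODE m'(t) = a m(t) + b with m(0) = x_0. With a = -3/2, b = 5/3, x_0 = -9/5, the solution is
  m(t) = x_0 * exp(a t) + (b/a) * (exp(a t) - 1)
       = (-9/5) * exp((-3/2) t) + ((5/3)/(-3/2)) * (exp((-3/2) t) - 1)
       = 10/9 - 131*exp(-3*t/2)/45.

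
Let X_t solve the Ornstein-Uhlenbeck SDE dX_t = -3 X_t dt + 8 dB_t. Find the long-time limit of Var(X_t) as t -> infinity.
lim Var(X_t) = 32/3

The OU SDE dX = -theta X dt + sigma dB admits the integrating factor exp(theta t): d(exp(theta t) X_t) = sigma exp(theta t) dB_t. Integrating from 0 to t gives X_t = x_0 * exp(-theta t) + sigma * int_0^t exp(-theta (t-s)) dB_s for any initial x_0. The Itô integral has variance (by the Itô isometry) sigma^2 * int_0^t exp(-2 theta (t - s)) ds = sigma^2 * (1 - exp(-2 theta t)) / (2 theta), independent of x_0.
With theta = 3, sigma = 8:
  Var(X_t) = (8)^2 * (1 - exp(-2*3 t)) / (2 * 3) = 32/3 - 32*exp(-6*t)/3.
As t -> infinity, exp(-2*3 t) -> 0, so the stationary variance is sigma^2 / (2 theta) = 32/3.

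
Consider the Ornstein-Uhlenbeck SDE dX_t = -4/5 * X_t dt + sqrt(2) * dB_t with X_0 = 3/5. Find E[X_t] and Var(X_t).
E[X_t] = 3*exp(-4*t/5)/5; Var(X_t) = 5/4 - 5*exp(-8*t/5)/4

The OU SDE dX = -theta X dt + sigma dB admits the integrating factor exp(theta t): d(exp(theta t) X_t) = sigma exp(theta t) dB_t. Integrating from 0 to t:
  X_t = x_0 * exp(-theta t) + sigma * int_0^t exp(-theta (t-s)) dB_s.
The Itô integral has mean 0 and (by the Itô isometry) variance sigma^2 * int_0^t exp(-2 theta (t - s)) ds = sigma^2 * (1 - exp(-2 theta t)) / (2 theta).
With theta = 4/5, sigma = sqrt(2), x_0 = 3/5:
  E[X_t] = 3/5 * exp(-4/5 t) = 3*exp(-4*t/5)/5
  Var(X_t) = (sqrt(2))^2 * (1 - exp(-2*4/5 t)) / (2 * 4/5) = 5/4 - 5*exp(-8*t/5)/4.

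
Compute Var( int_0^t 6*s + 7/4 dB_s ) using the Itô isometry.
Var = t*(192*t^2 + 168*t + 49)/16

The Itô integral of a deterministic integrand f(s) has mean 0 because each increment f(s) * (B_{s+ds} - B_s) has mean 0. By the Itô isometry:
  Var( int_0^t f(s) dB_s ) = E[ (int_0^t f(s) dB_s)^2 ] = int_0^t f(s)^2 ds.
Here f(s) = 6*s + 7/4, so f(s)^2 = (24*s + 7)^2/16. Integrate:
  int_0^t ((24*s + 7)^2/16) ds = t*(192*t^2 + 168*t + 49)/16.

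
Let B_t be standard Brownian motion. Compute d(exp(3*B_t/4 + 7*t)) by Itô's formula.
d(exp(3*B_t/4 + 7*t)) = (233*exp(3*B_t/4 + 7*t)/32) dt + (3*exp(3*B_t/4 + 7*t)/4) dB_t

Itô's formula for f(t, x): d f(t, B_t) = (f_t + (1/2) f_xx) dt + f_x dB_t. Compute partials of f(t, x) = exp(7*t + 3*x/4):
  f_t(t,x)  = 7*exp(7*t + 3*x/4)
  f_x(t,x)  = 3*exp(7*t + 3*x/4)/4
  f_xx(t,x) = 9*exp(7*t + 3*x/4)/16
Assemble drift = f_t + (1/2) f_xx = 233*exp(7*t + 3*x/4)/32 and diffusion = f_x = 3*exp(7*t + 3*x/4)/4. Substituting x = B_t:
  d(exp(3*B_t/4 + 7*t)) = (233*exp(3*B_t/4 + 7*t)/32) dt + (3*exp(3*B_t/4 + 7*t)/4) dB_t.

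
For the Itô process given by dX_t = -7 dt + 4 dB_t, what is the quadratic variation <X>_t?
<X>_t = 16*t

For an Itô process dX_t = a(t) dt + b(t) dB_t, the quadratic variation is <X>_t = int_0^t b(s)^2 ds (the drift term does not contribute). Here b(s) = 4, so
  b(s)^2 = 16.
Integrating from 0 to t:
  <X>_t = int_0^t (16) ds = 16*t.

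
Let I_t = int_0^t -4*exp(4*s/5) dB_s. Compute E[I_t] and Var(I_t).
E[I_t] = 0; Var(I_t) = 10*exp(8*t/5) - 10

The Itô integral of a deterministic integrand f(s) has mean 0 because each increment f(s) * (B_{s+ds} - B_s) has mean 0. By the Itô isometry:
  Var( int_0^t f(s) dB_s ) = E[ (int_0^t f(s) dB_s)^2 ] = int_0^t f(s)^2 ds.
Here f(s) = -4*exp(4*s/5), so f(s)^2 = 16*exp(8*s/5). Integrate:
  int_0^t (16*exp(8*s/5)) ds = 10*exp(8*t/5) - 10.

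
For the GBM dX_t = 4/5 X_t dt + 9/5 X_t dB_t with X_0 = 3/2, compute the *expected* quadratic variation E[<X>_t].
E[<X>_t] = 729*exp(121*t/25)/484 - 729/484

<X>_t = int_0^t ((9/5) * X_s)^2 ds. Taking expectation inside the integral: E[<X>_t] = (9/5)^2 * int_0^t E[X_s^2] ds. For GBM, E[X_s^2] = x_0^2 * exp((2 mu + sigma^2) s). Integrating:
  E[<X>_t] = (9/5)^2 * (3/2)^2 * (exp((2*(4/5) + (9/5)^2) t) - 1) / (2*(4/5) + (9/5)^2)
           = (9/5)^2 * (3/2)^2 * (exp((121/25) t) - 1) / (121/25) = 729*exp(121*t/25)/484 - 729/484.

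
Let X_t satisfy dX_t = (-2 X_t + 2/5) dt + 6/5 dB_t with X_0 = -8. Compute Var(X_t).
Var(X_t) = 9/25 - 9*exp(-4*t)/25

The variance V(t) = Var(X_t) satisfies V'(t) = 2 a V(t) + c^2 with V(0) = 0 (drift coefficient is linear in X, diffusion is constant). With a = -2, c = 6/5, the solution is
  V(t) = (c^2 / (2 a)) * (exp(2 a t) - 1)
       = ((6/5)^2 / (2*(-2))) * (exp((-4) t) - 1)
       = 9/25 - 9*exp(-4*t)/25.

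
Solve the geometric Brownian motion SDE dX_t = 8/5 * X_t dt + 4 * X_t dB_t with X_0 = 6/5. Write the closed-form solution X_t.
X_t = 6/5 * exp((-32/5) * t + (4) * B_t)

For GBM dX = mu X dt + sigma X dB with X_0 = x_0, apply Itô to Y = log X: dY = (mu - sigma^2/2) dt + sigma dB, so Y_t = log(x_0) + (mu - sigma^2/2) t + sigma B_t and hence X_t = x_0 * exp((mu - sigma^2/2) t + sigma B_t).
With mu = 8/5, sigma = 4, x_0 = 6/5, this gives:
  X_t = 6/5 * exp((-32/5) * t + (4) * B_t).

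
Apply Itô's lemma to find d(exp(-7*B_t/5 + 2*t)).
d(exp(-7*B_t/5 + 2*t)) = (149*exp(-7*B_t/5 + 2*t)/50) dt + (-7*exp(-7*B_t/5 + 2*t)/5) dB_t

Itô's formula for f(t, x): d f(t, B_t) = (f_t + (1/2) f_xx) dt + f_x dB_t. Compute partials of f(t, x) = exp(2*t - 7*x/5):
  f_t(t,x)  = 2*exp(2*t - 7*x/5)
  f_x(t,x)  = -7*exp(2*t - 7*x/5)/5
  f_xx(t,x) = 49*exp(2*t - 7*x/5)/25
Assemble drift = f_t + (1/2) f_xx = 149*exp(2*t - 7*x/5)/50 and diffusion = f_x = -7*exp(2*t - 7*x/5)/5. Substituting x = B_t:
  d(exp(-7*B_t/5 + 2*t)) = (149*exp(-7*B_t/5 + 2*t)/50) dt + (-7*exp(-7*B_t/5 + 2*t)/5) dB_t.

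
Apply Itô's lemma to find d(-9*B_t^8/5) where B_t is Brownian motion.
d(-9*B_t^8/5) = (-252*B_t^6/5) dt + (-72*B_t^7/5) dB_t

Itô's formula for f(B_t) gives d f(B_t) = f'(B_t) dB_t + (1/2) f''(B_t) dt. Compute derivatives of f(x) = -9*x^8/5:
  f'(x)  = -72*x^7/5
  f''(x) = -504*x^6/5
Substitute x = B_t and multiply the f'' term by 1/2:
  drift     = (1/2) * (-504*x^6/5) evaluated at B_t = -252*B_t^6/5
  diffusion = (-72*x^7/5) evaluated at B_t = -72*B_t^7/5
Therefore d(-9*B_t^8/5) = (-252*B_t^6/5) dt + (-72*B_t^7/5) dB_t.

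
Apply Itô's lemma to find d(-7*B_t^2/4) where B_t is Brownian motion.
d(-7*B_t^2/4) = (-7/4) dt + (-7*B_t/2) dB_t

Itô's formula for f(B_t) gives d f(B_t) = f'(B_t) dB_t + (1/2) f''(B_t) dt. Compute derivatives of f(x) = -7*x^2/4:
  f'(x)  = -7*x/2
  f''(x) = -7/2
Substitute x = B_t and multiply the f'' term by 1/2:
  drift     = (1/2) * (-7/2) evaluated at B_t = -7/4
  diffusion = (-7*x/2) evaluated at B_t = -7*B_t/2
Therefore d(-7*B_t^2/4) = (-7/4) dt + (-7*B_t/2) dB_t.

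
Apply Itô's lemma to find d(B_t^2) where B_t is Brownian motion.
d(B_t^2) = (1) dt + (2*B_t) dB_t

Itô's formula for f(B_t) gives d f(B_t) = f'(B_t) dB_t + (1/2) f''(B_t) dt. Compute derivatives of f(x) = x^2:
  f'(x)  = 2*x
  f''(x) = 2
Substitute x = B_t and multiply the f'' term by 1/2:
  drift     = (1/2) * (2) evaluated at B_t = 1
  diffusion = (2*x) evaluated at B_t = 2*B_t
Therefore d(B_t^2) = (1) dt + (2*B_t) dB_t.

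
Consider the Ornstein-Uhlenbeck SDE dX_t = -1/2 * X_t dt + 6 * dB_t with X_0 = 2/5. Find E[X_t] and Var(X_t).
E[X_t] = 2*exp(-t/2)/5; Var(X_t) = 36 - 36*exp(-t)

The OU SDE dX = -theta X dt + sigma dB admits the integrating factor exp(theta t): d(exp(theta t) X_t) = sigma exp(theta t) dB_t. Integrating from 0 to t:
  X_t = x_0 * exp(-theta t) + sigma * int_0^t exp(-theta (t-s)) dB_s.
The Itô integral has mean 0 and (by the Itô isometry) variance sigma^2 * int_0^t exp(-2 theta (t - s)) ds = sigma^2 * (1 - exp(-2 theta t)) / (2 theta).
With theta = 1/2, sigma = 6, x_0 = 2/5:
  E[X_t] = 2/5 * exp(-1/2 t) = 2*exp(-t/2)/5
  Var(X_t) = (6)^2 * (1 - exp(-2*1/2 t)) / (2 * 1/2) = 36 - 36*exp(-t).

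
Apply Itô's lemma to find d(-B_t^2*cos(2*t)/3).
d(-B_t^2*cos(2*t)/3) = (2*B_t^2*sin(2*t)/3 - cos(2*t)/3) dt + (-2*B_t*cos(2*t)/3) dB_t

Itô's formula for f(t, x): d f(t, B_t) = (f_t + (1/2) f_xx) dt + f_x dB_t. Compute partials of f(t, x) = -x^2*cos(2*t)/3:
  f_t(t,x)  = 2*x^2*sin(2*t)/3
  f_x(t,x)  = -2*x*cos(2*t)/3
  f_xx(t,x) = -2*cos(2*t)/3
Assemble drift = f_t + (1/2) f_xx = 2*x^2*sin(2*t)/3 - cos(2*t)/3 and diffusion = f_x = -2*x*cos(2*t)/3. Substituting x = B_t:
  d(-B_t^2*cos(2*t)/3) = (2*B_t^2*sin(2*t)/3 - cos(2*t)/3) dt + (-2*B_t*cos(2*t)/3) dB_t.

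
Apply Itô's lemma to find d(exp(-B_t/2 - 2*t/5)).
d(exp(-B_t/2 - 2*t/5)) = (-11*exp(-B_t/2 - 2*t/5)/40) dt + (-exp(-B_t/2 - 2*t/5)/2) dB_t

Itô's formula for f(t, x): d f(t, B_t) = (f_t + (1/2) f_xx) dt + f_x dB_t. Compute partials of f(t, x) = exp(-2*t/5 - x/2):
  f_t(t,x)  = -2*exp(-2*t/5 - x/2)/5
  f_x(t,x)  = -exp(-2*t/5 - x/2)/2
  f_xx(t,x) = exp(-2*t/5 - x/2)/4
Assemble drift = f_t + (1/2) f_xx = -11*exp(-2*t/5 - x/2)/40 and diffusion = f_x = -exp(-2*t/5 - x/2)/2. Substituting x = B_t:
  d(exp(-B_t/2 - 2*t/5)) = (-11*exp(-B_t/2 - 2*t/5)/40) dt + (-exp(-B_t/2 - 2*t/5)/2) dB_t.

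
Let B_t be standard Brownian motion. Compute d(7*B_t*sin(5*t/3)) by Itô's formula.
d(7*B_t*sin(5*t/3)) = (35*B_t*cos(5*t/3)/3) dt + (7*sin(5*t/3)) dB_t

Itô's formula for f(t, x): d f(t, B_t) = (f_t + (1/2) f_xx) dt + f_x dB_t. Compute partials of f(t, x) = 7*x*sin(5*t/3):
  f_t(t,x)  = 35*x*cos(5*t/3)/3
  f_x(t,x)  = 7*sin(5*t/3)
  f_xx(t,x) = 0
Assemble drift = f_t + (1/2) f_xx = 35*x*cos(5*t/3)/3 and diffusion = f_x = 7*sin(5*t/3). Substituting x = B_t:
  d(7*B_t*sin(5*t/3)) = (35*B_t*cos(5*t/3)/3) dt + (7*sin(5*t/3)) dB_t.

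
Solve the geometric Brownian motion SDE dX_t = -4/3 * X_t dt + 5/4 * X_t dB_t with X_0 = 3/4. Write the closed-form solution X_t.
X_t = 3/4 * exp((-203/96) * t + (5/4) * B_t)

For GBM dX = mu X dt + sigma X dB with X_0 = x_0, apply Itô to Y = log X: dY = (mu - sigma^2/2) dt + sigma dB, so Y_t = log(x_0) + (mu - sigma^2/2) t + sigma B_t and hence X_t = x_0 * exp((mu - sigma^2/2) t + sigma B_t).
With mu = -4/3, sigma = 5/4, x_0 = 3/4, this gives:
  X_t = 3/4 * exp((-203/96) * t + (5/4) * B_t).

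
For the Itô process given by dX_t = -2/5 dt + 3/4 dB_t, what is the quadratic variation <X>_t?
<X>_t = 9*t/16

For an Itô process dX_t = a(t) dt + b(t) dB_t, the quadratic variation is <X>_t = int_0^t b(s)^2 ds (the drift term does not contribute). Here b(s) = 3/4, so
  b(s)^2 = 9/16.
Integrating from 0 to t:
  <X>_t = int_0^t (9/16) ds = 9*t/16.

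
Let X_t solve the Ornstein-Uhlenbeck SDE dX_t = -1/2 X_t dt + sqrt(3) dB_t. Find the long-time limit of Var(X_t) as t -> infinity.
lim Var(X_t) = 3

The OU SDE dX = -theta X dt + sigma dB admits the integrating factor exp(theta t): d(exp(theta t) X_t) = sigma exp(theta t) dB_t. Integrating from 0 to t gives X_t = x_0 * exp(-theta t) + sigma * int_0^t exp(-theta (t-s)) dB_s for any initial x_0. The Itô integral has variance (by the Itô isometry) sigma^2 * int_0^t exp(-2 theta (t - s)) ds = sigma^2 * (1 - exp(-2 theta t)) / (2 theta), independent of x_0.
With theta = 1/2, sigma = sqrt(3):
  Var(X_t) = (sqrt(3))^2 * (1 - exp(-2*1/2 t)) / (2 * 1/2) = 3 - 3*exp(-t).
As t -> infinity, exp(-2*1/2 t) -> 0, so the stationary variance is sigma^2 / (2 theta) = 3.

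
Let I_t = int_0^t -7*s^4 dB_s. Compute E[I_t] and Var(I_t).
E[I_t] = 0; Var(I_t) = 49*t^9/9

The Itô integral of a deterministic integrand f(s) has mean 0 because each increment f(s) * (B_{s+ds} - B_s) has mean 0. By the Itô isometry:
  Var( int_0^t f(s) dB_s ) = E[ (int_0^t f(s) dB_s)^2 ] = int_0^t f(s)^2 ds.
Here f(s) = -7*s^4, so f(s)^2 = 49*s^8. Integrate:
  int_0^t (49*s^8) ds = 49*t^9/9.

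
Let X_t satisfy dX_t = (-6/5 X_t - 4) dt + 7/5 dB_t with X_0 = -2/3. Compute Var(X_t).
Var(X_t) = 49/60 - 49*exp(-12*t/5)/60

The variance V(t) = Var(X_t) satisfies V'(t) = 2 a V(t) + c^2 with V(0) = 0 (drift coefficient is linear in X, diffusion is constant). With a = -6/5, c = 7/5, the solution is
  V(t) = (c^2 / (2 a)) * (exp(2 a t) - 1)
       = ((7/5)^2 / (2*(-6/5))) * (exp((-12/5) t) - 1)
       = 49/60 - 49*exp(-12*t/5)/60.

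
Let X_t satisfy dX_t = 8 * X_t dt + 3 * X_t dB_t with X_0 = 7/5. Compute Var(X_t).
Var(X_t) = 49*(exp(9*t) - 1)*exp(16*t)/25

For GBM dX = mu X dt + sigma X dB with X_0 = x_0, apply Itô to Y = log X: dY = (mu - sigma^2/2) dt + sigma dB, so Y_t = log(x_0) + (mu - sigma^2/2) t + sigma B_t and hence X_t = x_0 * exp((mu - sigma^2/2) t + sigma B_t).
With mu = 8, sigma = 3, x_0 = 7/5, this gives:
  X_t = 7/5 * exp((7/2) * t + (3) * B_t).
Since sigma*B_t ~ Normal(0, sigma^2 t), E[exp(sigma*B_t)] = exp(sigma^2 t / 2); so E[X_t] = x_0 * exp((mu - sigma^2/2) t) * exp(sigma^2 t / 2) = x_0 * exp(mu t) = 7*exp(8*t)/5.
Var(X_t) = E[X_t^2] - (E[X_t])^2 = x_0^2 * exp(2 mu t) * (exp(sigma^2 t) - 1) = 49*(exp(9*t) - 1)*exp(16*t)/25.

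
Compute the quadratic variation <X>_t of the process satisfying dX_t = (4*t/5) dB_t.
<X>_t = 16*t^3/75

For an Itô process dX_t = a(t) dt + b(t) dB_t, the quadratic variation is <X>_t = int_0^t b(s)^2 ds (the drift term does not contribute). Here b(s) = 4*s/5, so
  b(s)^2 = 16*s^2/25.
Integrating from 0 to t:
  <X>_t = int_0^t (16*s^2/25) ds = 16*t^3/75.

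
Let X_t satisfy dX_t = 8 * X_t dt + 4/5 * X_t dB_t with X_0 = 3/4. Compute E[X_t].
E[X_t] = 3*exp(8*t)/4

For GBM dX = mu X dt + sigma X dB with X_0 = x_0, apply Itô to Y = log X: dY = (mu - sigma^2/2) dt + sigma dB, so Y_t = log(x_0) + (mu - sigma^2/2) t + sigma B_t and hence X_t = x_0 * exp((mu - sigma^2/2) t + sigma B_t).
With mu = 8, sigma = 4/5, x_0 = 3/4, this gives:
  X_t = 3/4 * exp((192/25) * t + (4/5) * B_t).
Since sigma*B_t ~ Normal(0, sigma^2 t), E[exp(sigma*B_t)] = exp(sigma^2 t / 2); so E[X_t] = x_0 * exp((mu - sigma^2/2) t) * exp(sigma^2 t / 2) = x_0 * exp(mu t) = 3*exp(8*t)/4.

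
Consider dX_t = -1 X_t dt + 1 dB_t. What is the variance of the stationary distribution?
lim Var(X_t) = 1/2

The OU SDE dX = -theta X dt + sigma dB admits the integrating factor exp(theta t): d(exp(theta t) X_t) = sigma exp(theta t) dB_t. Integrating from 0 to t gives X_t = x_0 * exp(-theta t) + sigma * int_0^t exp(-theta (t-s)) dB_s for any initial x_0. The Itô integral has variance (by the Itô isometry) sigma^2 * int_0^t exp(-2 theta (t - s)) ds = sigma^2 * (1 - exp(-2 theta t)) / (2 theta), independent of x_0.
With theta = 1, sigma = 1:
  Var(X_t) = (1)^2 * (1 - exp(-2*1 t)) / (2 * 1) = 1/2 - exp(-2*t)/2.
As t -> infinity, exp(-2*1 t) -> 0, so the stationary variance is sigma^2 / (2 theta) = 1/2.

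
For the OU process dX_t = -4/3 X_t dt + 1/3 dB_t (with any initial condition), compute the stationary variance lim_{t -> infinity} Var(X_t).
lim Var(X_t) = 1/24

The OU SDE dX = -theta X dt + sigma dB admits the integrating factor exp(theta t): d(exp(theta t) X_t) = sigma exp(theta t) dB_t. Integrating from 0 to t gives X_t = x_0 * exp(-theta t) + sigma * int_0^t exp(-theta (t-s)) dB_s for any initial x_0. The Itô integral has variance (by the Itô isometry) sigma^2 * int_0^t exp(-2 theta (t - s)) ds = sigma^2 * (1 - exp(-2 theta t)) / (2 theta), independent of x_0.
With theta = 4/3, sigma = 1/3:
  Var(X_t) = (1/3)^2 * (1 - exp(-2*4/3 t)) / (2 * 4/3) = 1/24 - exp(-8*t/3)/24.
As t -> infinity, exp(-2*4/3 t) -> 0, so the stationary variance is sigma^2 / (2 theta) = 1/24.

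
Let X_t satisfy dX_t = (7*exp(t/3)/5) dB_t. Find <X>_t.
<X>_t = 147*exp(2*t/3)/50 - 147/50

For an Itô process dX_t = a(t) dt + b(t) dB_t, the quadratic variation is <X>_t = int_0^t b(s)^2 ds (the drift term does not contribute). Here b(s) = 7*exp(s/3)/5, so
  b(s)^2 = 49*exp(2*s/3)/25.
Integrating from 0 to t:
  <X>_t = int_0^t (49*exp(2*s/3)/25) ds = 147*exp(2*t/3)/50 - 147/50.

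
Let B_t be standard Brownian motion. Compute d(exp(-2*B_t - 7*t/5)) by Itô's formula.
d(exp(-2*B_t - 7*t/5)) = (3*exp(-2*B_t - 7*t/5)/5) dt + (-2*exp(-2*B_t - 7*t/5)) dB_t

Itô's formula for f(t, x): d f(t, B_t) = (f_t + (1/2) f_xx) dt + f_x dB_t. Compute partials of f(t, x) = exp(-7*t/5 - 2*x):
  f_t(t,x)  = -7*exp(-7*t/5 - 2*x)/5
  f_x(t,x)  = -2*exp(-7*t/5 - 2*x)
  f_xx(t,x) = 4*exp(-7*t/5 - 2*x)
Assemble drift = f_t + (1/2) f_xx = 3*exp(-7*t/5 - 2*x)/5 and diffusion = f_x = -2*exp(-7*t/5 - 2*x). Substituting x = B_t:
  d(exp(-2*B_t - 7*t/5)) = (3*exp(-2*B_t - 7*t/5)/5) dt + (-2*exp(-2*B_t - 7*t/5)) dB_t.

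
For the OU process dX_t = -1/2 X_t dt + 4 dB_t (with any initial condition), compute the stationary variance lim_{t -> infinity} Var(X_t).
lim Var(X_t) = 16

The OU SDE dX = -theta X dt + sigma dB admits the integrating factor exp(theta t): d(exp(theta t) X_t) = sigma exp(theta t) dB_t. Integrating from 0 to t gives X_t = x_0 * exp(-theta t) + sigma * int_0^t exp(-theta (t-s)) dB_s for any initial x_0. The Itô integral has variance (by the Itô isometry) sigma^2 * int_0^t exp(-2 theta (t - s)) ds = sigma^2 * (1 - exp(-2 theta t)) / (2 theta), independent of x_0.
With theta = 1/2, sigma = 4:
  Var(X_t) = (4)^2 * (1 - exp(-2*1/2 t)) / (2 * 1/2) = 16 - 16*exp(-t).
As t -> infinity, exp(-2*1/2 t) -> 0, so the stationary variance is sigma^2 / (2 theta) = 16.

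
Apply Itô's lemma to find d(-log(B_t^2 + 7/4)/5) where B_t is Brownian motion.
d(-log(B_t^2 + 7/4)/5) = (4*(4*B_t^2 - 7)/(5*(4*B_t^2 + 7)^2)) dt + (-8*B_t/(20*B_t^2 + 35)) dB_t

Itô's formula for f(B_t) gives d f(B_t) = f'(B_t) dB_t + (1/2) f''(B_t) dt. Compute derivatives of f(x) = -log(x^2 + 7/4)/5:
  f'(x)  = -8*x/(20*x^2 + 35)
  f''(x) = 8*(4*x^2 - 7)/(5*(4*x^2 + 7)^2)
Substitute x = B_t and multiply the f'' term by 1/2:
  drift     = (1/2) * (8*(4*x^2 - 7)/(5*(4*x^2 + 7)^2)) evaluated at B_t = 4*(4*B_t^2 - 7)/(5*(4*B_t^2 + 7)^2)
  diffusion = (-8*x/(20*x^2 + 35)) evaluated at B_t = -8*B_t/(20*B_t^2 + 35)
Therefore d(-log(B_t^2 + 7/4)/5) = (4*(4*B_t^2 - 7)/(5*(4*B_t^2 + 7)^2)) dt + (-8*B_t/(20*B_t^2 + 35)) dB_t.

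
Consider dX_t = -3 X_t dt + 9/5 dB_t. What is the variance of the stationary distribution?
lim Var(X_t) = 27/50

The OU SDE dX = -theta X dt + sigma dB admits the integrating factor exp(theta t): d(exp(theta t) X_t) = sigma exp(theta t) dB_t. Integrating from 0 to t gives X_t = x_0 * exp(-theta t) + sigma * int_0^t exp(-theta (t-s)) dB_s for any initial x_0. The Itô integral has variance (by the Itô isometry) sigma^2 * int_0^t exp(-2 theta (t - s)) ds = sigma^2 * (1 - exp(-2 theta t)) / (2 theta), independent of x_0.
With theta = 3, sigma = 9/5:
  Var(X_t) = (9/5)^2 * (1 - exp(-2*3 t)) / (2 * 3) = 27/50 - 27*exp(-6*t)/50.
As t -> infinity, exp(-2*3 t) -> 0, so the stationary variance is sigma^2 / (2 theta) = 27/50.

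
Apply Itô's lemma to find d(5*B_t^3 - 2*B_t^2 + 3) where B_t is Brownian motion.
d(5*B_t^3 - 2*B_t^2 + 3) = (15*B_t - 2) dt + (B_t*(15*B_t - 4)) dB_t

Itô's formula for f(B_t) gives d f(B_t) = f'(B_t) dB_t + (1/2) f''(B_t) dt. Compute derivatives of f(x) = 5*x^3 - 2*x^2 + 3:
  f'(x)  = x*(15*x - 4)
  f''(x) = 30*x - 4
Substitute x = B_t and multiply the f'' term by 1/2:
  drift     = (1/2) * (30*x - 4) evaluated at B_t = 15*B_t - 2
  diffusion = (x*(15*x - 4)) evaluated at B_t = B_t*(15*B_t - 4)
Therefore d(5*B_t^3 - 2*B_t^2 + 3) = (15*B_t - 2) dt + (B_t*(15*B_t - 4)) dB_t.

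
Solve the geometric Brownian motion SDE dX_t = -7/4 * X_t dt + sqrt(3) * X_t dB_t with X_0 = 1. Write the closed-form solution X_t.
X_t = 1 * exp((-13/4) * t + (sqrt(3)) * B_t)

For GBM dX = mu X dt + sigma X dB with X_0 = x_0, apply Itô to Y = log X: dY = (mu - sigma^2/2) dt + sigma dB, so Y_t = log(x_0) + (mu - sigma^2/2) t + sigma B_t and hence X_t = x_0 * exp((mu - sigma^2/2) t + sigma B_t).
With mu = -7/4, sigma = sqrt(3), x_0 = 1, this gives:
  X_t = 1 * exp((-13/4) * t + (sqrt(3)) * B_t).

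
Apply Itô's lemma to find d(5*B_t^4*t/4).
d(5*B_t^4*t/4) = (5*B_t^2*(B_t^2 + 6*t)/4) dt + (5*B_t^3*t) dB_t

Itô's formula for f(t, x): d f(t, B_t) = (f_t + (1/2) f_xx) dt + f_x dB_t. Compute partials of f(t, x) = 5*t*x^4/4:
  f_t(t,x)  = 5*x^4/4
  f_x(t,x)  = 5*t*x^3
  f_xx(t,x) = 15*t*x^2
Assemble drift = f_t + (1/2) f_xx = 5*x^2*(6*t + x^2)/4 and diffusion = f_x = 5*t*x^3. Substituting x = B_t:
  d(5*B_t^4*t/4) = (5*B_t^2*(B_t^2 + 6*t)/4) dt + (5*B_t^3*t) dB_t.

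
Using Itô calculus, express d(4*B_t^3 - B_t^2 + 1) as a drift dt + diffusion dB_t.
d(4*B_t^3 - B_t^2 + 1) = (12*B_t - 1) dt + (2*B_t*(6*B_t - 1)) dB_t

Itô's formula for f(B_t) gives d f(B_t) = f'(B_t) dB_t + (1/2) f''(B_t) dt. Compute derivatives of f(x) = 4*x^3 - x^2 + 1:
  f'(x)  = 2*x*(6*x - 1)
  f''(x) = 24*x - 2
Substitute x = B_t and multiply the f'' term by 1/2:
  drift     = (1/2) * (24*x - 2) evaluated at B_t = 12*B_t - 1
  diffusion = (2*x*(6*x - 1)) evaluated at B_t = 2*B_t*(6*B_t - 1)
Therefore d(4*B_t^3 - B_t^2 + 1) = (12*B_t - 1) dt + (2*B_t*(6*B_t - 1)) dB_t.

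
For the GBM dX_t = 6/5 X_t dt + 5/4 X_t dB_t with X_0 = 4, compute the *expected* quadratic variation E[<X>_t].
E[<X>_t] = 2000*exp(317*t/80)/317 - 2000/317

<X>_t = int_0^t ((5/4) * X_s)^2 ds. Taking expectation inside the integral: E[<X>_t] = (5/4)^2 * int_0^t E[X_s^2] ds. For GBM, E[X_s^2] = x_0^2 * exp((2 mu + sigma^2) s). Integrating:
  E[<X>_t] = (5/4)^2 * 4^2 * (exp((2*(6/5) + (5/4)^2) t) - 1) / (2*(6/5) + (5/4)^2)
           = (5/4)^2 * 4^2 * (exp((317/80) t) - 1) / (317/80) = 2000*exp(317*t/80)/317 - 2000/317.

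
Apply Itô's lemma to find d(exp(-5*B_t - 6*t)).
d(exp(-5*B_t - 6*t)) = (13*exp(-5*B_t - 6*t)/2) dt + (-5*exp(-5*B_t - 6*t)) dB_t

Itô's formula for f(t, x): d f(t, B_t) = (f_t + (1/2) f_xx) dt + f_x dB_t. Compute partials of f(t, x) = exp(-6*t - 5*x):
  f_t(t,x)  = -6*exp(-6*t - 5*x)
  f_x(t,x)  = -5*exp(-6*t - 5*x)
  f_xx(t,x) = 25*exp(-6*t - 5*x)
Assemble drift = f_t + (1/2) f_xx = 13*exp(-6*t - 5*x)/2 and diffusion = f_x = -5*exp(-6*t - 5*x). Substituting x = B_t:
  d(exp(-5*B_t - 6*t)) = (13*exp(-5*B_t - 6*t)/2) dt + (-5*exp(-5*B_t - 6*t)) dB_t.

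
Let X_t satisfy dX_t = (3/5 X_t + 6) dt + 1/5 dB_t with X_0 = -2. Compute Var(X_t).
Var(X_t) = exp(6*t/5)/30 - 1/30

The variance V(t) = Var(X_t) satisfies V'(t) = 2 a V(t) + c^2 with V(0) = 0 (drift coefficient is linear in X, diffusion is constant). With a = 3/5, c = 1/5, the solution is
  V(t) = (c^2 / (2 a)) * (exp(2 a t) - 1)
       = ((1/5)^2 / (2*(3/5))) * (exp((6/5) t) - 1)
       = exp(6*t/5)/30 - 1/30.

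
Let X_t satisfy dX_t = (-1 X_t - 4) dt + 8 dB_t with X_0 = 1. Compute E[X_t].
E[X_t] = -4 + 5*exp(-t)

Taking expectations and using E[dB_t] = 0, the mean m(t) = E[X_t] satisfies the ODE m'(t) = a m(t) + b with m(0) = x_0. With a = -1, b = -4, x_0 = 1, the solution is
  m(t) = x_0 * exp(a t) + (b/a) * (exp(a t) - 1)
       = 1 * exp((-1) t) + ((-4)/(-1)) * (exp((-1) t) - 1)
       = -4 + 5*exp(-t).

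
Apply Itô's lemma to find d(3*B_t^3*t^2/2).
d(3*B_t^3*t^2/2) = (3*B_t*t*(2*B_t^2 + 3*t)/2) dt + (9*B_t^2*t^2/2) dB_t

Itô's formula for f(t, x): d f(t, B_t) = (f_t + (1/2) f_xx) dt + f_x dB_t. Compute partials of f(t, x) = 3*t^2*x^3/2:
  f_t(t,x)  = 3*t*x^3
  f_x(t,x)  = 9*t^2*x^2/2
  f_xx(t,x) = 9*t^2*x
Assemble drift = f_t + (1/2) f_xx = 3*t*x*(3*t + 2*x^2)/2 and diffusion = f_x = 9*t^2*x^2/2. Substituting x = B_t:
  d(3*B_t^3*t^2/2) = (3*B_t*t*(2*B_t^2 + 3*t)/2) dt + (9*B_t^2*t^2/2) dB_t.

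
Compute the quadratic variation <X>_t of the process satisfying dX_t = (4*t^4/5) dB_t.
<X>_t = 16*t^9/225

For an Itô process dX_t = a(t) dt + b(t) dB_t, the quadratic variation is <X>_t = int_0^t b(s)^2 ds (the drift term does not contribute). Here b(s) = 4*s^4/5, so
  b(s)^2 = 16*s^8/25.
Integrating from 0 to t:
  <X>_t = int_0^t (16*s^8/25) ds = 16*t^9/225.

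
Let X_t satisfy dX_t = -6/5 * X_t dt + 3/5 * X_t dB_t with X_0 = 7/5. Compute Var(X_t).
Var(X_t) = (49*exp(9*t/25) - 49)*exp(-12*t/5)/25

For GBM dX = mu X dt + sigma X dB with X_0 = x_0, apply Itô to Y = log X: dY = (mu - sigma^2/2) dt + sigma dB, so Y_t = log(x_0) + (mu - sigma^2/2) t + sigma B_t and hence X_t = x_0 * exp((mu - sigma^2/2) t + sigma B_t).
With mu = -6/5, sigma = 3/5, x_0 = 7/5, this gives:
  X_t = 7/5 * exp((-69/50) * t + (3/5) * B_t).
Since sigma*B_t ~ Normal(0, sigma^2 t), E[exp(sigma*B_t)] = exp(sigma^2 t / 2); so E[X_t] = x_0 * exp((mu - sigma^2/2) t) * exp(sigma^2 t / 2) = x_0 * exp(mu t) = 7*exp(-6*t/5)/5.
Var(X_t) = E[X_t^2] - (E[X_t])^2 = x_0^2 * exp(2 mu t) * (exp(sigma^2 t) - 1) = (49*exp(9*t/25) - 49)*exp(-12*t/5)/25.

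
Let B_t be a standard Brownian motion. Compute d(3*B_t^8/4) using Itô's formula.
d(3*B_t^8/4) = (21*B_t^6) dt + (6*B_t^7) dB_t

Itô's formula for f(B_t) gives d f(B_t) = f'(B_t) dB_t + (1/2) f''(B_t) dt. Compute derivatives of f(x) = 3*x^8/4:
  f'(x)  = 6*x^7
  f''(x) = 42*x^6
Substitute x = B_t and multiply the f'' term by 1/2:
  drift     = (1/2) * (42*x^6) evaluated at B_t = 21*B_t^6
  diffusion = (6*x^7) evaluated at B_t = 6*B_t^7
Therefore d(3*B_t^8/4) = (21*B_t^6) dt + (6*B_t^7) dB_t.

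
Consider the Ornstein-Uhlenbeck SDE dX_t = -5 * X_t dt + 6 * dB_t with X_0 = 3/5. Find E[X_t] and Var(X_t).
E[X_t] = 3*exp(-5*t)/5; Var(X_t) = 18/5 - 18*exp(-10*t)/5

The OU SDE dX = -theta X dt + sigma dB admits the integrating factor exp(theta t): d(exp(theta t) X_t) = sigma exp(theta t) dB_t. Integrating from 0 to t:
  X_t = x_0 * exp(-theta t) + sigma * int_0^t exp(-theta (t-s)) dB_s.
The Itô integral has mean 0 and (by the Itô isometry) variance sigma^2 * int_0^t exp(-2 theta (t - s)) ds = sigma^2 * (1 - exp(-2 theta t)) / (2 theta).
With theta = 5, sigma = 6, x_0 = 3/5:
  E[X_t] = 3/5 * exp(-5 t) = 3*exp(-5*t)/5
  Var(X_t) = (6)^2 * (1 - exp(-2*5 t)) / (2 * 5) = 18/5 - 18*exp(-10*t)/5.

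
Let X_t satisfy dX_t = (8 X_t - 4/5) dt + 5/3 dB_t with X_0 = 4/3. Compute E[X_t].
E[X_t] = 37*exp(8*t)/30 + 1/10

Taking expectations and using E[dB_t] = 0, the mean m(t) = E[X_t] satisfies the ODE m'(t) = a m(t) + b with m(0) = x_0. With a = 8, b = -4/5, x_0 = 4/3, the solution is
  m(t) = x_0 * exp(a t) + (b/a) * (exp(a t) - 1)
       = (4/3) * exp(8 t) + ((-4/5)/8) * (exp(8 t) - 1)
       = 37*exp(8*t)/30 + 1/10.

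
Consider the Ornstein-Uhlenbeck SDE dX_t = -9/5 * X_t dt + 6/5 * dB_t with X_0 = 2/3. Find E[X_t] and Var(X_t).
E[X_t] = 2*exp(-9*t/5)/3; Var(X_t) = 2/5 - 2*exp(-18*t/5)/5

The OU SDE dX = -theta X dt + sigma dB admits the integrating factor exp(theta t): d(exp(theta t) X_t) = sigma exp(theta t) dB_t. Integrating from 0 to t:
  X_t = x_0 * exp(-theta t) + sigma * int_0^t exp(-theta (t-s)) dB_s.
The Itô integral has mean 0 and (by the Itô isometry) variance sigma^2 * int_0^t exp(-2 theta (t - s)) ds = sigma^2 * (1 - exp(-2 theta t)) / (2 theta).
With theta = 9/5, sigma = 6/5, x_0 = 2/3:
  E[X_t] = 2/3 * exp(-9/5 t) = 2*exp(-9*t/5)/3
  Var(X_t) = (6/5)^2 * (1 - exp(-2*9/5 t)) / (2 * 9/5) = 2/5 - 2*exp(-18*t/5)/5.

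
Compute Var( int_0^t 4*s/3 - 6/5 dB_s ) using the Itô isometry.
Var = 4*t*(100*t^2 - 270*t + 243)/675

The Itô integral of a deterministic integrand f(s) has mean 0 because each increment f(s) * (B_{s+ds} - B_s) has mean 0. By the Itô isometry:
  Var( int_0^t f(s) dB_s ) = E[ (int_0^t f(s) dB_s)^2 ] = int_0^t f(s)^2 ds.
Here f(s) = 4*s/3 - 6/5, so f(s)^2 = 4*(10*s - 9)^2/225. Integrate:
  int_0^t (4*(10*s - 9)^2/225) ds = 4*t*(100*t^2 - 270*t + 243)/675.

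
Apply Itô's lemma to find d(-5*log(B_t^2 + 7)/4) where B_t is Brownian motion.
d(-5*log(B_t^2 + 7)/4) = (5*(B_t^2 - 7)/(4*(B_t^2 + 7)^2)) dt + (-5*B_t/(2*B_t^2 + 14)) dB_t

Itô's formula for f(B_t) gives d f(B_t) = f'(B_t) dB_t + (1/2) f''(B_t) dt. Compute derivatives of f(x) = -5*log(x^2 + 7)/4:
  f'(x)  = -5*x/(2*x^2 + 14)
  f''(x) = 5*(x^2 - 7)/(2*(x^2 + 7)^2)
Substitute x = B_t and multiply the f'' term by 1/2:
  drift     = (1/2) * (5*(x^2 - 7)/(2*(x^2 + 7)^2)) evaluated at B_t = 5*(B_t^2 - 7)/(4*(B_t^2 + 7)^2)
  diffusion = (-5*x/(2*x^2 + 14)) evaluated at B_t = -5*B_t/(2*B_t^2 + 14)
Therefore d(-5*log(B_t^2 + 7)/4) = (5*(B_t^2 - 7)/(4*(B_t^2 + 7)^2)) dt + (-5*B_t/(2*B_t^2 + 14)) dB_t.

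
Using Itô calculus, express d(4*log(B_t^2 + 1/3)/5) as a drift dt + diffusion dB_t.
d(4*log(B_t^2 + 1/3)/5) = (12*(1 - 3*B_t^2)/(5*(3*B_t^2 + 1)^2)) dt + (24*B_t/(5*(3*B_t^2 + 1))) dB_t

Itô's formula for f(B_t) gives d f(B_t) = f'(B_t) dB_t + (1/2) f''(B_t) dt. Compute derivatives of f(x) = 4*log(x^2 + 1/3)/5:
  f'(x)  = 24*x/(5*(3*x^2 + 1))
  f''(x) = 24*(1 - 3*x^2)/(5*(3*x^2 + 1)^2)
Substitute x = B_t and multiply the f'' term by 1/2:
  drift     = (1/2) * (24*(1 - 3*x^2)/(5*(3*x^2 + 1)^2)) evaluated at B_t = 12*(1 - 3*B_t^2)/(5*(3*B_t^2 + 1)^2)
  diffusion = (24*x/(5*(3*x^2 + 1))) evaluated at B_t = 24*B_t/(5*(3*B_t^2 + 1))
Therefore d(4*log(B_t^2 + 1/3)/5) = (12*(1 - 3*B_t^2)/(5*(3*B_t^2 + 1)^2)) dt + (24*B_t/(5*(3*B_t^2 + 1))) dB_t.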